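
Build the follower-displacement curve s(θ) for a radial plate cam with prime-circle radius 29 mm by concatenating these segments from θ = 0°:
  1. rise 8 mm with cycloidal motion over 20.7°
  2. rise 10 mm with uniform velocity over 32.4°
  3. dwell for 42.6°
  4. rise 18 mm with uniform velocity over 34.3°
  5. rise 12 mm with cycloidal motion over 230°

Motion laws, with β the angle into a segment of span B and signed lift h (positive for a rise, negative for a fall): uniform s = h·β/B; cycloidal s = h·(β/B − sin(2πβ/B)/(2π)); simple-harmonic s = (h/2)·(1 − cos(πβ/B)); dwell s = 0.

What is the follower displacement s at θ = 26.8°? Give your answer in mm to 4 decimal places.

seg 1 [0°–20.7°] cycloidal, h=8: full span → s += 8 → s = 8.0000
seg 2 [20.7°–53.1°] uniform, h=10: θ=26.8° here. β=6.1, B=32.4. 10·6.1/32.4 = 1.8827 → s = 9.8827

9.8827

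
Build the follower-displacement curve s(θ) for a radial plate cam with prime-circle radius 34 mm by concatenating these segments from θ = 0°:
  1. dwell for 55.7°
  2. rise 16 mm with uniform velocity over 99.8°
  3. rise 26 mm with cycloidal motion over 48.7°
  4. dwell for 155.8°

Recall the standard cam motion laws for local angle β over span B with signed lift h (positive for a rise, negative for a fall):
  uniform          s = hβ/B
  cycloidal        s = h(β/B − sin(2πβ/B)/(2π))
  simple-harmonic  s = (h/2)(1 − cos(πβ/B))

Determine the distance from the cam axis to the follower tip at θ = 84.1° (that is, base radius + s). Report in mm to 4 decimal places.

seg 1 [0°–55.7°] dwell: s stays 0.0000
seg 2 [55.7°–155.5°] uniform, h=16: θ=84.1° here. β=28.4, B=99.8. 16·28.4/99.8 = 4.5531 → s = 4.5531
radial distance = base radius + s = 34 + 4.5531 = 38.5531

38.5531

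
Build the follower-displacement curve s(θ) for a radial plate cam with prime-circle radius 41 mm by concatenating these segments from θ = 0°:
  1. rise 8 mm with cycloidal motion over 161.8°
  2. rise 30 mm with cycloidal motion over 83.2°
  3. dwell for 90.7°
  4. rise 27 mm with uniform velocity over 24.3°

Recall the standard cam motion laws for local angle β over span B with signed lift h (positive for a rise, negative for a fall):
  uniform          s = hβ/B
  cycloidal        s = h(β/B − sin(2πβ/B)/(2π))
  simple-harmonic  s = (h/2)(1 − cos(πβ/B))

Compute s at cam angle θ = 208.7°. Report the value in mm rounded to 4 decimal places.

seg 1 [0°–161.8°] cycloidal, h=8: full span → s += 8 → s = 8.0000
seg 2 [161.8°–245°] cycloidal, h=30: θ=208.7° here. β=46.9, B=83.2. 30·(0.5637 − sin(2π·0.5637)/(2π)) = 18.7715 → s = 26.7715

26.7715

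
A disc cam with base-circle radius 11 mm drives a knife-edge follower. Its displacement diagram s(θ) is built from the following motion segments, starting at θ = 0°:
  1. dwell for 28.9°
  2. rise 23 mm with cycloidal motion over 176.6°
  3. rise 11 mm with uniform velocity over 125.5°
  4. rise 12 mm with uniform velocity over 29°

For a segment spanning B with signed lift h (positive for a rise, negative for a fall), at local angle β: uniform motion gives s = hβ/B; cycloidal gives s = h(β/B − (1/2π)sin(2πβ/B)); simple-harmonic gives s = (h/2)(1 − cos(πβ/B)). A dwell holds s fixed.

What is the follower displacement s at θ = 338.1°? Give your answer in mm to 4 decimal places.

seg 1 [0°–28.9°] dwell: s stays 0.0000
seg 2 [28.9°–205.5°] cycloidal, h=23: full span → s += 23 → s = 23.0000
seg 3 [205.5°–331°] uniform, h=11: full span → s += 11 → s = 34.0000
seg 4 [331°–360°] uniform, h=12: θ=338.1° here. β=7.1, B=29. 12·7.1/29 = 2.9379 → s = 36.9379

36.9379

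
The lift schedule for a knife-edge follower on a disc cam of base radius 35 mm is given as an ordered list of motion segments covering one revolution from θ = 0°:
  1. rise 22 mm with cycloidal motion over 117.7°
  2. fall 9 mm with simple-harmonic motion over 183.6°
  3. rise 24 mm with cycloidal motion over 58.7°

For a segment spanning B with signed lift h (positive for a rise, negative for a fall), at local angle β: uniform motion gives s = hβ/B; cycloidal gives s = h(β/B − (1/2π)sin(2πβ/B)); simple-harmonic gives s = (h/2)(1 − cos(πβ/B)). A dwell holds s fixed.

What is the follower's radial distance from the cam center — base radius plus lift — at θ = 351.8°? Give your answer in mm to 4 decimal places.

seg 1 [0°–117.7°] cycloidal, h=22: full span → s += 22 → s = 22.0000
seg 2 [117.7°–301.3°] simple-harmonic, h=-9: full span → s += -9 → s = 13.0000
seg 3 [301.3°–360°] cycloidal, h=24: θ=351.8° here. β=50.5, B=58.7. 24·(0.8603 − sin(2π·0.8603)/(2π)) = 23.5858 → s = 36.5858
radial distance = base radius + s = 35 + 36.5858 = 71.5858

71.5858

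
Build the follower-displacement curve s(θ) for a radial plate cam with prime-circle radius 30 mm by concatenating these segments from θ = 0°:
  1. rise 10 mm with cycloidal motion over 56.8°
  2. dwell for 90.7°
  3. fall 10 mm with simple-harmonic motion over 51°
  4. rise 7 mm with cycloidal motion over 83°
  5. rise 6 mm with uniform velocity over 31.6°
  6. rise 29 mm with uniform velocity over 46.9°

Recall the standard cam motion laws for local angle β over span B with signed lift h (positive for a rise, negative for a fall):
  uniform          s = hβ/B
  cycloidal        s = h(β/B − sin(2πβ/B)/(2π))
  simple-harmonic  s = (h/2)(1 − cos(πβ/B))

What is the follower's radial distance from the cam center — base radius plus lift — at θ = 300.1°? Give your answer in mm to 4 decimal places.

seg 1 [0°–56.8°] cycloidal, h=10: full span → s += 10 → s = 10.0000
seg 2 [56.8°–147.5°] dwell: s stays 10.0000
seg 3 [147.5°–198.5°] simple-harmonic, h=-10: full span → s += -10 → s = 0.0000
seg 4 [198.5°–281.5°] cycloidal, h=7: full span → s += 7 → s = 7.0000
seg 5 [281.5°–313.1°] uniform, h=6: θ=300.1° here. β=18.6, B=31.6. 6·18.6/31.6 = 3.5316 → s = 10.5316
radial distance = base radius + s = 30 + 10.5316 = 40.5316

40.5316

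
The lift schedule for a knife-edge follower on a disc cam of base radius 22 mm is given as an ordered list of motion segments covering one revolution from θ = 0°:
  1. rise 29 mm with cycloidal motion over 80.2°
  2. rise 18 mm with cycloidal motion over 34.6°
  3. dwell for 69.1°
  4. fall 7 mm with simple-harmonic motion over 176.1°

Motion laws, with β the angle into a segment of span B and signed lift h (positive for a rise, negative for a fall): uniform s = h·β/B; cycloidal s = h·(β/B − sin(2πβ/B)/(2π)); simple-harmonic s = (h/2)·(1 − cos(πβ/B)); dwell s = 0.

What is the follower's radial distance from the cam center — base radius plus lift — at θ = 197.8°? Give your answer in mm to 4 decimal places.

seg 1 [0°–80.2°] cycloidal, h=29: full span → s += 29 → s = 29.0000
seg 2 [80.2°–114.8°] cycloidal, h=18: full span → s += 18 → s = 47.0000
seg 3 [114.8°–183.9°] dwell: s stays 47.0000
seg 4 [183.9°–360°] simple-harmonic, h=-7: θ=197.8° here. β=13.9, B=176.1. -7/2·(1 − cos(π·0.0789)) = -0.1071 → s = 46.8929
radial distance = base radius + s = 22 + 46.8929 = 68.8929

68.8929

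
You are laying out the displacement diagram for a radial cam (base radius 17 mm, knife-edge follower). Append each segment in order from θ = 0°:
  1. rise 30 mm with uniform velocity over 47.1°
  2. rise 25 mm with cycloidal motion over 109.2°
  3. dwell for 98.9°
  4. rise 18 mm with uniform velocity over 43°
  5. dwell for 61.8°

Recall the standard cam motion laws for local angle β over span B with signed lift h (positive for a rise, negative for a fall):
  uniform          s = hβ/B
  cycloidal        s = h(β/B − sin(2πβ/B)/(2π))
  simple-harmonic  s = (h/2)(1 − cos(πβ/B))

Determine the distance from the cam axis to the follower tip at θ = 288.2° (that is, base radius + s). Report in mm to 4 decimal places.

seg 1 [0°–47.1°] uniform, h=30: full span → s += 30 → s = 30.0000
seg 2 [47.1°–156.3°] cycloidal, h=25: full span → s += 25 → s = 55.0000
seg 3 [156.3°–255.2°] dwell: s stays 55.0000
seg 4 [255.2°–298.2°] uniform, h=18: θ=288.2° here. β=33, B=43. 18·33/43 = 13.8140 → s = 68.8140
radial distance = base radius + s = 17 + 68.8140 = 85.8140

85.8140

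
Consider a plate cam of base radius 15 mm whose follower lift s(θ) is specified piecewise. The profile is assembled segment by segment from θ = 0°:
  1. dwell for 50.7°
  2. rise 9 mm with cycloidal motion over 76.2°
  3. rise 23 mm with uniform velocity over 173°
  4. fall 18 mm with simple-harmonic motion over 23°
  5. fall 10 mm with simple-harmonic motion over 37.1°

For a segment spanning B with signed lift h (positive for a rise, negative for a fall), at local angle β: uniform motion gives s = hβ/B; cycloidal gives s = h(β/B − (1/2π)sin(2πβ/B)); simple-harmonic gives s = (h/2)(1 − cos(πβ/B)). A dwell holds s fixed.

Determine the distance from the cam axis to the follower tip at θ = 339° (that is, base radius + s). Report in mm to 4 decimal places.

seg 1 [0°–50.7°] dwell: s stays 0.0000
seg 2 [50.7°–126.9°] cycloidal, h=9: full span → s += 9 → s = 9.0000
seg 3 [126.9°–299.9°] uniform, h=23: full span → s += 23 → s = 32.0000
seg 4 [299.9°–322.9°] simple-harmonic, h=-18: full span → s += -18 → s = 14.0000
seg 5 [322.9°–360°] simple-harmonic, h=-10: θ=339° here. β=16.1, B=37.1. -10/2·(1 − cos(π·0.4340)) = -3.9701 → s = 10.0299
radial distance = base radius + s = 15 + 10.0299 = 25.0299

25.0299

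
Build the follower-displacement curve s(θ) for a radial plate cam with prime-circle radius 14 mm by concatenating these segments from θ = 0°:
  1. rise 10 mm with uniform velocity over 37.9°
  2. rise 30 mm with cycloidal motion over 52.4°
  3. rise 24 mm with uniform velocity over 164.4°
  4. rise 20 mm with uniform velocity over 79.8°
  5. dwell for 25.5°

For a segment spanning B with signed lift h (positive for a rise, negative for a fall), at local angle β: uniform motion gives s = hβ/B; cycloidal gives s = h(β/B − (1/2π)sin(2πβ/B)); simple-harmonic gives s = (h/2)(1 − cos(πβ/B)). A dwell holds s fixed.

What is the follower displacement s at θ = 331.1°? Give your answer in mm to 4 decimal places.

seg 1 [0°–37.9°] uniform, h=10: full span → s += 10 → s = 10.0000
seg 2 [37.9°–90.3°] cycloidal, h=30: full span → s += 30 → s = 40.0000
seg 3 [90.3°–254.7°] uniform, h=24: full span → s += 24 → s = 64.0000
seg 4 [254.7°–334.5°] uniform, h=20: θ=331.1° here. β=76.4, B=79.8. 20·76.4/79.8 = 19.1479 → s = 83.1479

83.1479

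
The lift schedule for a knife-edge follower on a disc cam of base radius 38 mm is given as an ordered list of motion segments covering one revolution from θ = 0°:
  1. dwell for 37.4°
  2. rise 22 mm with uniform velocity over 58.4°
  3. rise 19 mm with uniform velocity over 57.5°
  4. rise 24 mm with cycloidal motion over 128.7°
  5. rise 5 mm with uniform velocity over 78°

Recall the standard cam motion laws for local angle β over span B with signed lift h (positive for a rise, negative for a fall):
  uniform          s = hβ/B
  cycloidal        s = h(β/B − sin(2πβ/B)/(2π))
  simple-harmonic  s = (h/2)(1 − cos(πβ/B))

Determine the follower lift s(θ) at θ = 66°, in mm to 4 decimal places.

seg 1 [0°–37.4°] dwell: s stays 0.0000
seg 2 [37.4°–95.8°] uniform, h=22: θ=66° here. β=28.6, B=58.4. 22·28.6/58.4 = 10.7740 → s = 10.7740

10.7740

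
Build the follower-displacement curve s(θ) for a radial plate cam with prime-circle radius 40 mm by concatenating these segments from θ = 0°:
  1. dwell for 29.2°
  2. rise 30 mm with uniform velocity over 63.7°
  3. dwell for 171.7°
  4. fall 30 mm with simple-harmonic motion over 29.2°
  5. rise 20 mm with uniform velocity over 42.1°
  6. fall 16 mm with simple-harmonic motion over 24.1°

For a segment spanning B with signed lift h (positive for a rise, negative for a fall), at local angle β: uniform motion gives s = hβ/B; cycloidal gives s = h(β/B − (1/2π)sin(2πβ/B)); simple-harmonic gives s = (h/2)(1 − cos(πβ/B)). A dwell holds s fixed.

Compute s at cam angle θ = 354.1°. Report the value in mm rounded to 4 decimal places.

seg 1 [0°–29.2°] dwell: s stays 0.0000
seg 2 [29.2°–92.9°] uniform, h=30: full span → s += 30 → s = 30.0000
seg 3 [92.9°–264.6°] dwell: s stays 30.0000
seg 4 [264.6°–293.8°] simple-harmonic, h=-30: full span → s += -30 → s = 0.0000
seg 5 [293.8°–335.9°] uniform, h=20: full span → s += 20 → s = 20.0000
seg 6 [335.9°–360°] simple-harmonic, h=-16: θ=354.1° here. β=18.2, B=24.1. -16/2·(1 − cos(π·0.7552)) = -13.7483 → s = 6.2517

6.2517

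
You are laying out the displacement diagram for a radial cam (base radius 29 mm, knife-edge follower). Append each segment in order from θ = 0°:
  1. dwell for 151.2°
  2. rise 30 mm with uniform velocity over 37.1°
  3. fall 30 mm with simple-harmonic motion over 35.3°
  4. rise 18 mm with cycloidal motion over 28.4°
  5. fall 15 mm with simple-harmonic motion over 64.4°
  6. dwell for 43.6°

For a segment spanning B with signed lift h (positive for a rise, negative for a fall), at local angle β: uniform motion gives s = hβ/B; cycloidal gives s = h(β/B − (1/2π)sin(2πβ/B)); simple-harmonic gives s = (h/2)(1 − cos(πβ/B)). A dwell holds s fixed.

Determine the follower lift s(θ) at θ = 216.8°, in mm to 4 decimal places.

seg 1 [0°–151.2°] dwell: s stays 0.0000
seg 2 [151.2°–188.3°] uniform, h=30: full span → s += 30 → s = 30.0000
seg 3 [188.3°–223.6°] simple-harmonic, h=-30: θ=216.8° here. β=28.5, B=35.3. -30/2·(1 − cos(π·0.8074)) = -27.3360 → s = 2.6640

2.6640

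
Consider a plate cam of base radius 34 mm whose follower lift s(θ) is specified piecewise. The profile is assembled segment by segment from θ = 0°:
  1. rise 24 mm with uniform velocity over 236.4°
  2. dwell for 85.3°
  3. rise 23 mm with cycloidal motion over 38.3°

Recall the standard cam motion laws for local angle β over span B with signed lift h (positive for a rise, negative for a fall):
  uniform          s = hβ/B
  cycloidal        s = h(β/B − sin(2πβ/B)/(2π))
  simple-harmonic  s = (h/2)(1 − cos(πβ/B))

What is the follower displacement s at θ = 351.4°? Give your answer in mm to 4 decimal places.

seg 1 [0°–236.4°] uniform, h=24: full span → s += 24 → s = 24.0000
seg 2 [236.4°–321.7°] dwell: s stays 24.0000
seg 3 [321.7°–360°] cycloidal, h=23: θ=351.4° here. β=29.7, B=38.3. 23·(0.7755 − sin(2π·0.7755)/(2π)) = 21.4493 → s = 45.4493

45.4493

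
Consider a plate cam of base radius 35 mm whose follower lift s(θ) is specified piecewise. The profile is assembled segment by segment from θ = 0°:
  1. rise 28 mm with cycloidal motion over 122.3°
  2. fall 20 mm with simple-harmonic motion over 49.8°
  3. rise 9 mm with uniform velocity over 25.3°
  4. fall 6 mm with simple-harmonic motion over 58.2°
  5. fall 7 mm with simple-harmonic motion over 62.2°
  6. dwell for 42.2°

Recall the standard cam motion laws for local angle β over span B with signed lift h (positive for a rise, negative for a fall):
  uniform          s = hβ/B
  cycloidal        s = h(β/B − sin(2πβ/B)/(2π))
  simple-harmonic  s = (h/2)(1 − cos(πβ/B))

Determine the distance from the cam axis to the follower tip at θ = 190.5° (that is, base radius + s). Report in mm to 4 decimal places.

seg 1 [0°–122.3°] cycloidal, h=28: full span → s += 28 → s = 28.0000
seg 2 [122.3°–172.1°] simple-harmonic, h=-20: full span → s += -20 → s = 8.0000
seg 3 [172.1°–197.4°] uniform, h=9: θ=190.5° here. β=18.4, B=25.3. 9·18.4/25.3 = 6.5455 → s = 14.5455
radial distance = base radius + s = 35 + 14.5455 = 49.5455

49.5455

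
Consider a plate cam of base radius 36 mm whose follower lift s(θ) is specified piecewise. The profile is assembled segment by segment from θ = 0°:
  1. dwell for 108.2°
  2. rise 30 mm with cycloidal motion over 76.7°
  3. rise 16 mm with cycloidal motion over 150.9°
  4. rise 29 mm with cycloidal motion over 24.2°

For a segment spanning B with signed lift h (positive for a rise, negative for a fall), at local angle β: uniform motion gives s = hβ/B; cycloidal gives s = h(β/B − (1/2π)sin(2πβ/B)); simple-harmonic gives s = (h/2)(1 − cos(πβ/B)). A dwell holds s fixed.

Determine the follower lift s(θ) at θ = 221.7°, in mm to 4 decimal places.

seg 1 [0°–108.2°] dwell: s stays 0.0000
seg 2 [108.2°–184.9°] cycloidal, h=30: full span → s += 30 → s = 30.0000
seg 3 [184.9°–335.8°] cycloidal, h=16: θ=221.7° here. β=36.8, B=150.9. 16·(0.2439 − sin(2π·0.2439)/(2π)) = 1.3573 → s = 31.3573

31.3573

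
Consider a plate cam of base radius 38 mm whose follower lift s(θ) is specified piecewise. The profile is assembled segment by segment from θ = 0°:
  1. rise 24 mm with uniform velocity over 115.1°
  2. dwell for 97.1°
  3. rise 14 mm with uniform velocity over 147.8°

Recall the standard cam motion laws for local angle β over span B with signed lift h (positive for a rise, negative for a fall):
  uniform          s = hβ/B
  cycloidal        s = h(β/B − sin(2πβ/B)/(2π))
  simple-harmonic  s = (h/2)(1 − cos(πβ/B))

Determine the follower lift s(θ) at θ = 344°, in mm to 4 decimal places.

seg 1 [0°–115.1°] uniform, h=24: full span → s += 24 → s = 24.0000
seg 2 [115.1°–212.2°] dwell: s stays 24.0000
seg 3 [212.2°–360°] uniform, h=14: θ=344° here. β=131.8, B=147.8. 14·131.8/147.8 = 12.4844 → s = 36.4844

36.4844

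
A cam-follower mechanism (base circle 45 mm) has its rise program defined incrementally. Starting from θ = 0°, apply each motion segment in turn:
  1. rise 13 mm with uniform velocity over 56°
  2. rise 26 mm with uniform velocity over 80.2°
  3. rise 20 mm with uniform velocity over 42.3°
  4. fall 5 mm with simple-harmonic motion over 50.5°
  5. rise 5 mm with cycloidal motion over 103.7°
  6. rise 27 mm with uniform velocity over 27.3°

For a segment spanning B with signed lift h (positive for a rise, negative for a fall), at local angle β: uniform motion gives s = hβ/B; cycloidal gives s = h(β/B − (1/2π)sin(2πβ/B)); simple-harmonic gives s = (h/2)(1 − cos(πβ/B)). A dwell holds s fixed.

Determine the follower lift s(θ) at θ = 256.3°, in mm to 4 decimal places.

seg 1 [0°–56°] uniform, h=13: full span → s += 13 → s = 13.0000
seg 2 [56°–136.2°] uniform, h=26: full span → s += 26 → s = 39.0000
seg 3 [136.2°–178.5°] uniform, h=20: full span → s += 20 → s = 59.0000
seg 4 [178.5°–229°] simple-harmonic, h=-5: full span → s += -5 → s = 54.0000
seg 5 [229°–332.7°] cycloidal, h=5: θ=256.3° here. β=27.3, B=103.7. 5·(0.2633 − sin(2π·0.2633)/(2π)) = 0.5233 → s = 54.5233

54.5233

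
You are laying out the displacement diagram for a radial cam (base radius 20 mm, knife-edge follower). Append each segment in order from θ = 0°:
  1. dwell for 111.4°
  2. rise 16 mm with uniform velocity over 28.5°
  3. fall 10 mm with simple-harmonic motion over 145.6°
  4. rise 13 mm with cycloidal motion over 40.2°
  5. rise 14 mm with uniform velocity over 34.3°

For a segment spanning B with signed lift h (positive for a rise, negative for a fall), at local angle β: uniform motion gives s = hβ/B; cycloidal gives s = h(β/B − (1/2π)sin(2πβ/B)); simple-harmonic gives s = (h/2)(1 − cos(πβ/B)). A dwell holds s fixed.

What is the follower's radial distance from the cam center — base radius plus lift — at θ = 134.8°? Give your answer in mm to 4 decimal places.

seg 1 [0°–111.4°] dwell: s stays 0.0000
seg 2 [111.4°–139.9°] uniform, h=16: θ=134.8° here. β=23.4, B=28.5. 16·23.4/28.5 = 13.1368 → s = 13.1368
radial distance = base radius + s = 20 + 13.1368 = 33.1368

33.1368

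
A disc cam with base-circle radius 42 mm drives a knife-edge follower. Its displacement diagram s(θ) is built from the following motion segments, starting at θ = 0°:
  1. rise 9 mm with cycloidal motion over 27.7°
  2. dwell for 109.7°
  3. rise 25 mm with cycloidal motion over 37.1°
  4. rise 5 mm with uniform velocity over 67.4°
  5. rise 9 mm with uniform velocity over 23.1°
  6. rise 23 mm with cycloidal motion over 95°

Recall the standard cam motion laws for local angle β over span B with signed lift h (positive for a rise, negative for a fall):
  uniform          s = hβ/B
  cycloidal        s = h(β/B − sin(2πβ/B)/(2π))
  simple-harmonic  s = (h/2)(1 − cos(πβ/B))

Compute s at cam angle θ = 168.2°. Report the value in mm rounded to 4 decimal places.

seg 1 [0°–27.7°] cycloidal, h=9: full span → s += 9 → s = 9.0000
seg 2 [27.7°–137.4°] dwell: s stays 9.0000
seg 3 [137.4°–174.5°] cycloidal, h=25: θ=168.2° here. β=30.8, B=37.1. 25·(0.8302 − sin(2π·0.8302)/(2π)) = 24.2392 → s = 33.2392

33.2392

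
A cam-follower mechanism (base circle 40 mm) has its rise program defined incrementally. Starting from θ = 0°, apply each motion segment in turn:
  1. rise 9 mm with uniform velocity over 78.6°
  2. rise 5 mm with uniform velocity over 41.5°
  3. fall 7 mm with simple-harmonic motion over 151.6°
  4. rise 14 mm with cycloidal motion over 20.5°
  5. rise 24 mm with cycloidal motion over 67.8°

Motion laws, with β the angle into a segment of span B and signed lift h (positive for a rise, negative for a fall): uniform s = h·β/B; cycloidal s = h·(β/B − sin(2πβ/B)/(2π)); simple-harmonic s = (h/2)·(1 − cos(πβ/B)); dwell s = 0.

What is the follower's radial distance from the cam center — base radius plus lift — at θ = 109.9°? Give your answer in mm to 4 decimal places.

seg 1 [0°–78.6°] uniform, h=9: full span → s += 9 → s = 9.0000
seg 2 [78.6°–120.1°] uniform, h=5: θ=109.9° here. β=31.3, B=41.5. 5·31.3/41.5 = 3.7711 → s = 12.7711
radial distance = base radius + s = 40 + 12.7711 = 52.7711

52.7711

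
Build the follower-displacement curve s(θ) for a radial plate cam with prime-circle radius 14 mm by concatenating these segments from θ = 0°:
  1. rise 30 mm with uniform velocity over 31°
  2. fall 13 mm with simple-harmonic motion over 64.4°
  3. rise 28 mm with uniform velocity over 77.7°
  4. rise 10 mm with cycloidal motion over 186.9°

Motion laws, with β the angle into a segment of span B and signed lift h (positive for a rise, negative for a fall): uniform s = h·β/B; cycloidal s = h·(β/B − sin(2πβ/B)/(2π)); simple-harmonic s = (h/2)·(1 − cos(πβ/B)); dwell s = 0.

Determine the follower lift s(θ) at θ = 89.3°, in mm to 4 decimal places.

seg 1 [0°–31°] uniform, h=30: full span → s += 30 → s = 30.0000
seg 2 [31°–95.4°] simple-harmonic, h=-13: θ=89.3° here. β=58.3, B=64.4. -13/2·(1 − cos(π·0.9053)) = -12.7143 → s = 17.2857

17.2857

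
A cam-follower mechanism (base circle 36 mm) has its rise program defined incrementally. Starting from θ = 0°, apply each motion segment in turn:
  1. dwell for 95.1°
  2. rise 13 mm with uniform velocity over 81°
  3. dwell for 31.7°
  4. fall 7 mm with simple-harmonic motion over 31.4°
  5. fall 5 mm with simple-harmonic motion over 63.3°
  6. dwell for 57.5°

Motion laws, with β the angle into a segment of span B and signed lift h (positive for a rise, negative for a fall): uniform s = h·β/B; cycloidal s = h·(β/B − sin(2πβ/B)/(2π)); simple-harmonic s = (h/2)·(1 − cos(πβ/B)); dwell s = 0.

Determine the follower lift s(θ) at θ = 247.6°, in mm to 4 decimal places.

seg 1 [0°–95.1°] dwell: s stays 0.0000
seg 2 [95.1°–176.1°] uniform, h=13: full span → s += 13 → s = 13.0000
seg 3 [176.1°–207.8°] dwell: s stays 13.0000
seg 4 [207.8°–239.2°] simple-harmonic, h=-7: full span → s += -7 → s = 6.0000
seg 5 [239.2°–302.5°] simple-harmonic, h=-5: θ=247.6° here. β=8.4, B=63.3. -5/2·(1 − cos(π·0.1327)) = -0.2141 → s = 5.7859

5.7859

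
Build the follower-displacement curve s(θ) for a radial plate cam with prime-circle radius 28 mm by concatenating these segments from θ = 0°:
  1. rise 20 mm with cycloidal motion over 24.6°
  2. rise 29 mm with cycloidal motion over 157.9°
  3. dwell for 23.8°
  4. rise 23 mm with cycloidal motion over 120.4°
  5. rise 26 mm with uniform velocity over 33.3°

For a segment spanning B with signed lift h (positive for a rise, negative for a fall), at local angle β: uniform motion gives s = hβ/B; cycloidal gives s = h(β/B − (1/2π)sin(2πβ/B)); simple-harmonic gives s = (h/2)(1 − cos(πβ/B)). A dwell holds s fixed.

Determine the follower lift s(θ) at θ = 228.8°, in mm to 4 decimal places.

seg 1 [0°–24.6°] cycloidal, h=20: full span → s += 20 → s = 20.0000
seg 2 [24.6°–182.5°] cycloidal, h=29: full span → s += 29 → s = 49.0000
seg 3 [182.5°–206.3°] dwell: s stays 49.0000
seg 4 [206.3°–326.7°] cycloidal, h=23: θ=228.8° here. β=22.5, B=120.4. 23·(0.1869 − sin(2π·0.1869)/(2π)) = 0.9218 → s = 49.9218

49.9218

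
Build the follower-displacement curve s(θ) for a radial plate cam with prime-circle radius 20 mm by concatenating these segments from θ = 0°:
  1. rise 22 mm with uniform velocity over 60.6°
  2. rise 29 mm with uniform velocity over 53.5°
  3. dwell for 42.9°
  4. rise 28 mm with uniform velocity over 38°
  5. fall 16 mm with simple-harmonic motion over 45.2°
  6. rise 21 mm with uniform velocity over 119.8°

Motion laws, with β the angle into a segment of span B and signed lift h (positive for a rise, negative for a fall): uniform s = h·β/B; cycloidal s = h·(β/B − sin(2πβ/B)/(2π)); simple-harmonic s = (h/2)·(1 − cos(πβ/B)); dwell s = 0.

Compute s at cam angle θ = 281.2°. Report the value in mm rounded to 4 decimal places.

seg 1 [0°–60.6°] uniform, h=22: full span → s += 22 → s = 22.0000
seg 2 [60.6°–114.1°] uniform, h=29: full span → s += 29 → s = 51.0000
seg 3 [114.1°–157°] dwell: s stays 51.0000
seg 4 [157°–195°] uniform, h=28: full span → s += 28 → s = 79.0000
seg 5 [195°–240.2°] simple-harmonic, h=-16: full span → s += -16 → s = 63.0000
seg 6 [240.2°–360°] uniform, h=21: θ=281.2° here. β=41, B=119.8. 21·41/119.8 = 7.1870 → s = 70.1870

70.1870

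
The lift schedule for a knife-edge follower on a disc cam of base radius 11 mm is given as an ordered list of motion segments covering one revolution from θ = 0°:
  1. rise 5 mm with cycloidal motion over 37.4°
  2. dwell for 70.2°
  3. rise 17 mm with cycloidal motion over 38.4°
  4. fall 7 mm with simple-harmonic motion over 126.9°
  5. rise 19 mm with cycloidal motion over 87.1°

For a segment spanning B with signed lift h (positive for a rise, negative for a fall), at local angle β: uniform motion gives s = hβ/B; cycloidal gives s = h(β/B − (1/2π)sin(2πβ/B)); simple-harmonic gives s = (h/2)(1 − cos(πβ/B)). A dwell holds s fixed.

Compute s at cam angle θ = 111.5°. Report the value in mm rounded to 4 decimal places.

seg 1 [0°–37.4°] cycloidal, h=5: full span → s += 5 → s = 5.0000
seg 2 [37.4°–107.6°] dwell: s stays 5.0000
seg 3 [107.6°–146°] cycloidal, h=17: θ=111.5° here. β=3.9, B=38.4. 17·(0.1016 − sin(2π·0.1016)/(2π)) = 0.1148 → s = 5.1148

5.1148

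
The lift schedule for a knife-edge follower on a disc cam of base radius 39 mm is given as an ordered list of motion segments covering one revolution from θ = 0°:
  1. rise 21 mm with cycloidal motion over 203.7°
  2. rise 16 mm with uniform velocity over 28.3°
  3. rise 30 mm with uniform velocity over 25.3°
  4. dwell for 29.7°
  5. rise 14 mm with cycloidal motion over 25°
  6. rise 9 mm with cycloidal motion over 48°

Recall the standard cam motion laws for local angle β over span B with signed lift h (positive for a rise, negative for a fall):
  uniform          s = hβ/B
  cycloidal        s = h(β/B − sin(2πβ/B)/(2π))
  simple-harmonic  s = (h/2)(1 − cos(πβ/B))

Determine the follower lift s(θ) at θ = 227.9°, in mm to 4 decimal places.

seg 1 [0°–203.7°] cycloidal, h=21: full span → s += 21 → s = 21.0000
seg 2 [203.7°–232°] uniform, h=16: θ=227.9° here. β=24.2, B=28.3. 16·24.2/28.3 = 13.6820 → s = 34.6820

34.6820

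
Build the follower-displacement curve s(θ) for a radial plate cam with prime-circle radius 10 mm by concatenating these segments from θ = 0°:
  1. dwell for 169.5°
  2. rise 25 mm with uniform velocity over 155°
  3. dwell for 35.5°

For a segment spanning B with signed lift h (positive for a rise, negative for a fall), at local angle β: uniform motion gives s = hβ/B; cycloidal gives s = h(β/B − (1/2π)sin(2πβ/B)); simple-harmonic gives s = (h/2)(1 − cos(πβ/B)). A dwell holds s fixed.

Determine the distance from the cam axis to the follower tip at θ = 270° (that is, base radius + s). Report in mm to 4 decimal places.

seg 1 [0°–169.5°] dwell: s stays 0.0000
seg 2 [169.5°–324.5°] uniform, h=25: θ=270° here. β=100.5, B=155. 25·100.5/155 = 16.2097 → s = 16.2097
radial distance = base radius + s = 10 + 16.2097 = 26.2097

26.2097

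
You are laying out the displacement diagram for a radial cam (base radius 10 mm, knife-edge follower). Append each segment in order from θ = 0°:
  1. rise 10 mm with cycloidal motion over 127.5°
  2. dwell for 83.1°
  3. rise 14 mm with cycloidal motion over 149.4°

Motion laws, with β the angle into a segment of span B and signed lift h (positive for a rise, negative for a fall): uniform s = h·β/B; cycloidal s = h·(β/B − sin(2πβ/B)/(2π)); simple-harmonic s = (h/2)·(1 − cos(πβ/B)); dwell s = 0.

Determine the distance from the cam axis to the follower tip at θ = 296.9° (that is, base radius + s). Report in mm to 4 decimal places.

seg 1 [0°–127.5°] cycloidal, h=10: full span → s += 10 → s = 10.0000
seg 2 [127.5°–210.6°] dwell: s stays 10.0000
seg 3 [210.6°–360°] cycloidal, h=14: θ=296.9° here. β=86.3, B=149.4. 14·(0.5776 − sin(2π·0.5776)/(2π)) = 9.1314 → s = 19.1314
radial distance = base radius + s = 10 + 19.1314 = 29.1314

29.1314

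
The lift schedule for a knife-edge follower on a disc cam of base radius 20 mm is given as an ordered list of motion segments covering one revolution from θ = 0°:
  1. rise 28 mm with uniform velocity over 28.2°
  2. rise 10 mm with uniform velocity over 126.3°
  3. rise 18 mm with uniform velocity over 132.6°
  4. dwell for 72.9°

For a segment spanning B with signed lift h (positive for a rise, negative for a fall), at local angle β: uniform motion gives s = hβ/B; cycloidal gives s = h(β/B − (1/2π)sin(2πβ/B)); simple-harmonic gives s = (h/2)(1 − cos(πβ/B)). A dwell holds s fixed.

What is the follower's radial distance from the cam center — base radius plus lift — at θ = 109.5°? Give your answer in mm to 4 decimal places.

seg 1 [0°–28.2°] uniform, h=28: full span → s += 28 → s = 28.0000
seg 2 [28.2°–154.5°] uniform, h=10: θ=109.5° here. β=81.3, B=126.3. 10·81.3/126.3 = 6.4371 → s = 34.4371
radial distance = base radius + s = 20 + 34.4371 = 54.4371

54.4371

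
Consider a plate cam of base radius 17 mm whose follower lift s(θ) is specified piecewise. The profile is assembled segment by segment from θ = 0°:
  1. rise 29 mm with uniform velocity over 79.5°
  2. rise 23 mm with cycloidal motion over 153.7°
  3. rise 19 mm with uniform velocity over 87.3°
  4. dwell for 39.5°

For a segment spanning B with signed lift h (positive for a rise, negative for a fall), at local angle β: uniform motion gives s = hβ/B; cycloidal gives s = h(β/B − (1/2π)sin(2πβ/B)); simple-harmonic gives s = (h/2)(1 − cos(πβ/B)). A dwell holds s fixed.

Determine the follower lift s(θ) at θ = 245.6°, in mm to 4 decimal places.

seg 1 [0°–79.5°] uniform, h=29: full span → s += 29 → s = 29.0000
seg 2 [79.5°–233.2°] cycloidal, h=23: full span → s += 23 → s = 52.0000
seg 3 [233.2°–320.5°] uniform, h=19: θ=245.6° here. β=12.4, B=87.3. 19·12.4/87.3 = 2.6987 → s = 54.6987

54.6987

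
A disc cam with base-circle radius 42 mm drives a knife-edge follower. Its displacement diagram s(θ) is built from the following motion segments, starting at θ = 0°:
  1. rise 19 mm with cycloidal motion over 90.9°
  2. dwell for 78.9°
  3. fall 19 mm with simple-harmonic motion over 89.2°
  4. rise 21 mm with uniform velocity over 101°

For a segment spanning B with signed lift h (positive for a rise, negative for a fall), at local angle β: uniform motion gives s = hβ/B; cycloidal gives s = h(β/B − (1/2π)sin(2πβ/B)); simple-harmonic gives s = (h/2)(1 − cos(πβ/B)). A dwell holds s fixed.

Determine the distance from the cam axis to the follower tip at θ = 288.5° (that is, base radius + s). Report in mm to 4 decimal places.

seg 1 [0°–90.9°] cycloidal, h=19: full span → s += 19 → s = 19.0000
seg 2 [90.9°–169.8°] dwell: s stays 19.0000
seg 3 [169.8°–259°] simple-harmonic, h=-19: full span → s += -19 → s = 0.0000
seg 4 [259°–360°] uniform, h=21: θ=288.5° here. β=29.5, B=101. 21·29.5/101 = 6.1337 → s = 6.1337
radial distance = base radius + s = 42 + 6.1337 = 48.1337

48.1337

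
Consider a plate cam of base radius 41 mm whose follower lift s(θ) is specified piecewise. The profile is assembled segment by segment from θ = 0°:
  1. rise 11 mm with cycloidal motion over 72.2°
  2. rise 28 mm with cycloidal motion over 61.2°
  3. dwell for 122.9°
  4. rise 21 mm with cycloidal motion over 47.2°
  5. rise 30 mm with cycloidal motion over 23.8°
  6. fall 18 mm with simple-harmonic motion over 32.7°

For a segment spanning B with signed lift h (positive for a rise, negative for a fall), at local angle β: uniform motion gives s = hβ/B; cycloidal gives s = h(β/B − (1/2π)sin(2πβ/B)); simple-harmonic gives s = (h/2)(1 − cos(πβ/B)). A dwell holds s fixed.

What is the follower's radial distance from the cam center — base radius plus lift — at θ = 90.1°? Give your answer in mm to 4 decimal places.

seg 1 [0°–72.2°] cycloidal, h=11: full span → s += 11 → s = 11.0000
seg 2 [72.2°–133.4°] cycloidal, h=28: θ=90.1° here. β=17.9, B=61.2. 28·(0.2925 − sin(2π·0.2925)/(2π)) = 3.8910 → s = 14.8910
radial distance = base radius + s = 41 + 14.8910 = 55.8910

55.8910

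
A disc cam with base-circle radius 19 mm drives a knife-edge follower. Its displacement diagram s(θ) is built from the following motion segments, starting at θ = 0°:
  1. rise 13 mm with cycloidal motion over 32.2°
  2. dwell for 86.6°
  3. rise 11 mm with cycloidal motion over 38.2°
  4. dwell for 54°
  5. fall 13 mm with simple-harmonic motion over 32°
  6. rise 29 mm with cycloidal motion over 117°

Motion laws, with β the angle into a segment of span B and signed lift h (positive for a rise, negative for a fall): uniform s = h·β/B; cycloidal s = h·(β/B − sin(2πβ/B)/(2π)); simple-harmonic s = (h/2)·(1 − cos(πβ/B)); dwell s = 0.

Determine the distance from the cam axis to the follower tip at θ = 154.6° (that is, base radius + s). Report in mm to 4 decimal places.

seg 1 [0°–32.2°] cycloidal, h=13: full span → s += 13 → s = 13.0000
seg 2 [32.2°–118.8°] dwell: s stays 13.0000
seg 3 [118.8°–157°] cycloidal, h=11: θ=154.6° here. β=35.8, B=38.2. 11·(0.9372 − sin(2π·0.9372)/(2π)) = 10.9822 → s = 23.9822
radial distance = base radius + s = 19 + 23.9822 = 42.9822

42.9822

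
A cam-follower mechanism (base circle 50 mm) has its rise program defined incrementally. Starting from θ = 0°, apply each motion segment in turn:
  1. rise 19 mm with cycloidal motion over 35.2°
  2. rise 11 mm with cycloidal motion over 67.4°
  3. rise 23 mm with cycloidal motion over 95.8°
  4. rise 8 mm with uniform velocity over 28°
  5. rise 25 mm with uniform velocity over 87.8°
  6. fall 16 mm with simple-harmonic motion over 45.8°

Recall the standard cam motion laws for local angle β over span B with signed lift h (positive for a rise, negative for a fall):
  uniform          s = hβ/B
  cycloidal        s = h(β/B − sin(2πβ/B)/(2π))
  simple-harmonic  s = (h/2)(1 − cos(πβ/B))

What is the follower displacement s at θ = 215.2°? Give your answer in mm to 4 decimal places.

seg 1 [0°–35.2°] cycloidal, h=19: full span → s += 19 → s = 19.0000
seg 2 [35.2°–102.6°] cycloidal, h=11: full span → s += 11 → s = 30.0000
seg 3 [102.6°–198.4°] cycloidal, h=23: full span → s += 23 → s = 53.0000
seg 4 [198.4°–226.4°] uniform, h=8: θ=215.2° here. β=16.8, B=28. 8·16.8/28 = 4.8000 → s = 57.8000

57.8000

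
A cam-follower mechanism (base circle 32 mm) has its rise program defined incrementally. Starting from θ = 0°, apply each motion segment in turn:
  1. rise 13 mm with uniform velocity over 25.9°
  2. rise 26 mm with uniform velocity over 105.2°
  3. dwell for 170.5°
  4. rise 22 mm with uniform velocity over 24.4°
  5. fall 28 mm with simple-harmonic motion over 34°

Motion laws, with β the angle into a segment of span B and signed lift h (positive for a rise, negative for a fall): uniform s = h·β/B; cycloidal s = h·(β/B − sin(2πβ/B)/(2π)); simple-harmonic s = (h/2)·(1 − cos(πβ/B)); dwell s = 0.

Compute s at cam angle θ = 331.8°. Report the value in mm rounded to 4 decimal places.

seg 1 [0°–25.9°] uniform, h=13: full span → s += 13 → s = 13.0000
seg 2 [25.9°–131.1°] uniform, h=26: full span → s += 26 → s = 39.0000
seg 3 [131.1°–301.6°] dwell: s stays 39.0000
seg 4 [301.6°–326°] uniform, h=22: full span → s += 22 → s = 61.0000
seg 5 [326°–360°] simple-harmonic, h=-28: θ=331.8° here. β=5.8, B=34. -28/2·(1 − cos(π·0.1706)) = -1.9628 → s = 59.0372

59.0372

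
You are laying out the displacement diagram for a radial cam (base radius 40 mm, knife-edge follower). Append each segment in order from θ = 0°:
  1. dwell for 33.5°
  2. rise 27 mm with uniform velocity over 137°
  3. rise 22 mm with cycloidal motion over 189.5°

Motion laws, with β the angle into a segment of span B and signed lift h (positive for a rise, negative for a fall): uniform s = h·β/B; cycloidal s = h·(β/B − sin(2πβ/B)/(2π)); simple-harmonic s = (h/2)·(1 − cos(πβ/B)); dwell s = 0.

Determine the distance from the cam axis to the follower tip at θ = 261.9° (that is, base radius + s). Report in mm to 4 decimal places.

seg 1 [0°–33.5°] dwell: s stays 0.0000
seg 2 [33.5°–170.5°] uniform, h=27: full span → s += 27 → s = 27.0000
seg 3 [170.5°–360°] cycloidal, h=22: θ=261.9° here. β=91.4, B=189.5. 22·(0.4823 − sin(2π·0.4823)/(2π)) = 10.2230 → s = 37.2230
radial distance = base radius + s = 40 + 37.2230 = 77.2230

77.2230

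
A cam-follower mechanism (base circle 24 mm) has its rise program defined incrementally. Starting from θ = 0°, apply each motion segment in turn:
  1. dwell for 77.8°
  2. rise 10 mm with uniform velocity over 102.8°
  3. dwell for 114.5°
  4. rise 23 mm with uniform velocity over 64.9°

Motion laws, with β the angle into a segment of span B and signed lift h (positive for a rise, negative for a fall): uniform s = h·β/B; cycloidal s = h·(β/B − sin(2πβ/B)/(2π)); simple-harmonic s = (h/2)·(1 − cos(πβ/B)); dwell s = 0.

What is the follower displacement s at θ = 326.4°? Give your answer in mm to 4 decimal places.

seg 1 [0°–77.8°] dwell: s stays 0.0000
seg 2 [77.8°–180.6°] uniform, h=10: full span → s += 10 → s = 10.0000
seg 3 [180.6°–295.1°] dwell: s stays 10.0000
seg 4 [295.1°–360°] uniform, h=23: θ=326.4° here. β=31.3, B=64.9. 23·31.3/64.9 = 11.0924 → s = 21.0924

21.0924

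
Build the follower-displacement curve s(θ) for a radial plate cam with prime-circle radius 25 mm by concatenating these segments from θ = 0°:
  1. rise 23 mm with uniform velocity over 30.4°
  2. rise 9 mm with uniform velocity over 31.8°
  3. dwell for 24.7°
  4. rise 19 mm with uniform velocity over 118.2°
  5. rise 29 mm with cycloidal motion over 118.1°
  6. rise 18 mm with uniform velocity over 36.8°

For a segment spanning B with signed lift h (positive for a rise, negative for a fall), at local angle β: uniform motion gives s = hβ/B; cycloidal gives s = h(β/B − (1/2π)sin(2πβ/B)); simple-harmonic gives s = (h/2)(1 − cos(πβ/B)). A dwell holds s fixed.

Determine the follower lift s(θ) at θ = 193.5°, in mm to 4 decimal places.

seg 1 [0°–30.4°] uniform, h=23: full span → s += 23 → s = 23.0000
seg 2 [30.4°–62.2°] uniform, h=9: full span → s += 9 → s = 32.0000
seg 3 [62.2°–86.9°] dwell: s stays 32.0000
seg 4 [86.9°–205.1°] uniform, h=19: θ=193.5° here. β=106.6, B=118.2. 19·106.6/118.2 = 17.1354 → s = 49.1354

49.1354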